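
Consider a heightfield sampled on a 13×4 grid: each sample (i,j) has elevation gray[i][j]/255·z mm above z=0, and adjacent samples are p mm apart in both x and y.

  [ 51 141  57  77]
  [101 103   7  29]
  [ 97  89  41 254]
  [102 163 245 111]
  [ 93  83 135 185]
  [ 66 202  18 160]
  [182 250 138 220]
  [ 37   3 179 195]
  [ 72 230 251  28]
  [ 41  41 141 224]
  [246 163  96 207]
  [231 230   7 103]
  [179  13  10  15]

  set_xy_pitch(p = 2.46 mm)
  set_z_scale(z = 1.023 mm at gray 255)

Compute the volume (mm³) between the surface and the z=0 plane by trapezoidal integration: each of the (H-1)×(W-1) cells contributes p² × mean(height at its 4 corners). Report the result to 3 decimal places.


height_mm = gray/255 × 1.023; cell vol = 2.46² × mean(4 corners)
unit = 2.46² × 1.023 / (4×255) = 0.0060694 mm³ per gray-sum
row 0: Σ corner-gray over 3 cells = 874  → 5.3047
row 1: Σ corner-gray over 3 cells = 961  → 5.8327
row 2: Σ corner-gray over 3 cells = 1640  → 9.9538
row 3: Σ corner-gray over 3 cells = 1743  → 10.5790
row 4: Σ corner-gray over 3 cells = 1380  → 8.3758
row 5: Σ corner-gray over 3 cells = 1844  → 11.1920
row 6: Σ corner-gray over 3 cells = 1774  → 10.7671
row 7: Σ corner-gray over 3 cells = 1658  → 10.0631
row 8: Σ corner-gray over 3 cells = 1691  → 10.2634
row 9: Σ corner-gray over 3 cells = 1600  → 9.7110
row 10: Σ corner-gray over 3 cells = 1779  → 10.7975
row 11: Σ corner-gray over 3 cells = 1048  → 6.3607
Σ rows: total corner-gray = 17992  → 109.2006 mm³

109.201


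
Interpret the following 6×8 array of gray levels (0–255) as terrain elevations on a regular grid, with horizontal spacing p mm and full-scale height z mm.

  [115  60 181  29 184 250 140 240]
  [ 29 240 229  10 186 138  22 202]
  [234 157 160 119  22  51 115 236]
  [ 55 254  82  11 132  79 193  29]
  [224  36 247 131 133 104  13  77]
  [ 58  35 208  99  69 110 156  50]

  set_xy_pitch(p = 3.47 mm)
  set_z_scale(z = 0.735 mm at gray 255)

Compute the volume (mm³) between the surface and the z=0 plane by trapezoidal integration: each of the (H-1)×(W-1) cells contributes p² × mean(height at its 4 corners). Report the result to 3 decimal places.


148.655

height_mm = gray/255 × 0.735; cell vol = 3.47² × mean(4 corners)
unit = 3.47² × 0.735 / (4×255) = 0.00867653 mm³ per gray-sum
row 0: Σ corner-gray over 7 cells = 3924  → 34.0467
row 1: Σ corner-gray over 7 cells = 3599  → 31.2268
row 2: Σ corner-gray over 7 cells = 3304  → 28.6673
row 3: Σ corner-gray over 7 cells = 3215  → 27.8950
row 4: Σ corner-gray over 7 cells = 3091  → 26.8192
Σ rows: total corner-gray = 17133  → 148.6550 mm³


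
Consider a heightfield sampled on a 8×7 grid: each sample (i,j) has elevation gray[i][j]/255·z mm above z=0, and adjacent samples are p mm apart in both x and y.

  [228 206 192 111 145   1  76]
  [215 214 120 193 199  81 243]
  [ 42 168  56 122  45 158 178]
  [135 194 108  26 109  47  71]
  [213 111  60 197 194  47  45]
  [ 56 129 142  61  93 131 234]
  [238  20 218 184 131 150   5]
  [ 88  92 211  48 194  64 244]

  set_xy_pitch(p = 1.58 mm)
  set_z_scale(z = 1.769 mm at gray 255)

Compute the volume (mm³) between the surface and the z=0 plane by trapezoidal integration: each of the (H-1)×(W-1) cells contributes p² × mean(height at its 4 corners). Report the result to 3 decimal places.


height_mm = gray/255 × 1.769; cell vol = 1.58² × mean(4 corners)
unit = 1.58² × 1.769 / (4×255) = 0.00432954 mm³ per gray-sum
row 0: Σ corner-gray over 6 cells = 3686  → 15.9587
row 1: Σ corner-gray over 6 cells = 3390  → 14.6771
row 2: Σ corner-gray over 6 cells = 2492  → 10.7892
row 3: Σ corner-gray over 6 cells = 2650  → 11.4733
row 4: Σ corner-gray over 6 cells = 2878  → 12.4604
row 5: Σ corner-gray over 6 cells = 3051  → 13.2094
row 6: Σ corner-gray over 6 cells = 3199  → 13.8502
Σ rows: total corner-gray = 21346  → 92.4184 mm³

92.418


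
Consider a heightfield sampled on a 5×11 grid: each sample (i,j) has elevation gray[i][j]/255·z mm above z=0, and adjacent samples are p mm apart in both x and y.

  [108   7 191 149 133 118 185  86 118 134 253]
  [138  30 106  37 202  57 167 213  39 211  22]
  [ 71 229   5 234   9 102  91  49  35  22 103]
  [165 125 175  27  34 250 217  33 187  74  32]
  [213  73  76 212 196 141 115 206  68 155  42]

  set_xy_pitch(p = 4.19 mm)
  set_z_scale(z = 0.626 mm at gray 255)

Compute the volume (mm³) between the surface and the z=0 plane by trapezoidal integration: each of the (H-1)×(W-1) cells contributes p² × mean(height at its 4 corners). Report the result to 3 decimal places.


height_mm = gray/255 × 0.626; cell vol = 4.19² × mean(4 corners)
unit = 4.19² × 0.626 / (4×255) = 0.0107746 mm³ per gray-sum
row 0: Σ corner-gray over 10 cells = 4887  → 52.6556
row 1: Σ corner-gray over 10 cells = 4010  → 43.2063
row 2: Σ corner-gray over 10 cells = 4167  → 44.8979
row 3: Σ corner-gray over 10 cells = 5180  → 55.8126
Σ rows: total corner-gray = 18244  → 196.5723 mm³

196.572


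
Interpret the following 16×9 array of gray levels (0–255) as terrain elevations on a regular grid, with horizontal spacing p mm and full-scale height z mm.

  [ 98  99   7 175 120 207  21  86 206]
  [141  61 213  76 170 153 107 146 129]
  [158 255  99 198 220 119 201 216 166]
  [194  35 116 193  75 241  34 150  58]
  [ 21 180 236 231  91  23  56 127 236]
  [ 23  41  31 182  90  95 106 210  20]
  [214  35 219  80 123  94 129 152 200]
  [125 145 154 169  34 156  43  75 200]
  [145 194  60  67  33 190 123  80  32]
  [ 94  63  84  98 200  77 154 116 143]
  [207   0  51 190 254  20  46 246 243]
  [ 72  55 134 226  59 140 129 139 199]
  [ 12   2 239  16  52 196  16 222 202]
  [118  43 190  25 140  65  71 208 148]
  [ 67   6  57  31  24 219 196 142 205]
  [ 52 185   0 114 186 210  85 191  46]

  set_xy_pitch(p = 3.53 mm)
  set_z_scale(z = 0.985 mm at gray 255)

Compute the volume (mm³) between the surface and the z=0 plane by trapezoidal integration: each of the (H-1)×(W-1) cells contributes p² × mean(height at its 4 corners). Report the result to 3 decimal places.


height_mm = gray/255 × 0.985; cell vol = 3.53² × mean(4 corners)
unit = 3.53² × 0.985 / (4×255) = 0.0120333 mm³ per gray-sum
row 0: Σ corner-gray over 8 cells = 3856  → 46.4005
row 1: Σ corner-gray over 8 cells = 5062  → 60.9127
row 2: Σ corner-gray over 8 cells = 4880  → 58.7226
row 3: Σ corner-gray over 8 cells = 4085  → 49.1561
row 4: Σ corner-gray over 8 cells = 3698  → 44.4992
row 5: Σ corner-gray over 8 cells = 3631  → 43.6930
row 6: Σ corner-gray over 8 cells = 3955  → 47.5918
row 7: Σ corner-gray over 8 cells = 3548  → 42.6942
row 8: Σ corner-gray over 8 cells = 3492  → 42.0204
row 9: Σ corner-gray over 8 cells = 3885  → 46.7494
row 10: Σ corner-gray over 8 cells = 4099  → 49.3246
row 11: Σ corner-gray over 8 cells = 3735  → 44.9445
row 12: Σ corner-gray over 8 cells = 3450  → 41.5150
row 13: Σ corner-gray over 8 cells = 3372  → 40.5764
row 14: Σ corner-gray over 8 cells = 3662  → 44.0660
Σ rows: total corner-gray = 58410  → 702.8662 mm³

702.866


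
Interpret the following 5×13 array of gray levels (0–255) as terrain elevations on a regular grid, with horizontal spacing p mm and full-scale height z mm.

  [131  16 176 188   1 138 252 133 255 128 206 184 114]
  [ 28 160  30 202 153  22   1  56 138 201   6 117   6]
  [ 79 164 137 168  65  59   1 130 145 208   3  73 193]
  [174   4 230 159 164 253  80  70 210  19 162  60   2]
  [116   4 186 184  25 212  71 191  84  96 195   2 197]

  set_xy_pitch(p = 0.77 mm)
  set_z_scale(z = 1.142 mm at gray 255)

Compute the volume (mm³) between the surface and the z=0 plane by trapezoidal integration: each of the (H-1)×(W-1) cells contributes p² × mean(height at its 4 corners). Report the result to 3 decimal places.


height_mm = gray/255 × 1.142; cell vol = 0.77² × mean(4 corners)
unit = 0.77² × 1.142 / (4×255) = 0.000663815 mm³ per gray-sum
row 0: Σ corner-gray over 12 cells = 5805  → 3.8534
row 1: Σ corner-gray over 12 cells = 4784  → 3.1757
row 2: Σ corner-gray over 12 cells = 5576  → 3.7014
row 3: Σ corner-gray over 12 cells = 5811  → 3.8574
Σ rows: total corner-gray = 21976  → 14.5880 mm³

14.588


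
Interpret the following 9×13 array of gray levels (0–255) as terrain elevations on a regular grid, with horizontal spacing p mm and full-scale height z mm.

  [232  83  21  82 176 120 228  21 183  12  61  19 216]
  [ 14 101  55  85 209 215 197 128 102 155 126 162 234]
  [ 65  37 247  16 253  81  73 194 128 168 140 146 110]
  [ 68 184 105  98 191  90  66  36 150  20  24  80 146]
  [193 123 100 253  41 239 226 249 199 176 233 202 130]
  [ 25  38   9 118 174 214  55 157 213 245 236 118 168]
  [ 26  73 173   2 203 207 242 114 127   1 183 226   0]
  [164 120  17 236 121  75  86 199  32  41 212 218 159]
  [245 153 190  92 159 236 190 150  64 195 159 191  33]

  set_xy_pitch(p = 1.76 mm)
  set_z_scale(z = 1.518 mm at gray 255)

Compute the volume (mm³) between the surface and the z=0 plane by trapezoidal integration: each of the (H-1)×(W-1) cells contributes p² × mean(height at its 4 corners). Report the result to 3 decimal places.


238.114

height_mm = gray/255 × 1.518; cell vol = 1.76² × mean(4 corners)
unit = 1.76² × 1.518 / (4×255) = 0.00460996 mm³ per gray-sum
row 0: Σ corner-gray over 12 cells = 5778  → 26.6363
row 1: Σ corner-gray over 12 cells = 6459  → 29.7757
row 2: Σ corner-gray over 12 cells = 5443  → 25.0920
row 3: Σ corner-gray over 12 cells = 6707  → 30.9190
row 4: Σ corner-gray over 12 cells = 7752  → 35.7364
row 5: Σ corner-gray over 12 cells = 6475  → 29.8495
row 6: Σ corner-gray over 12 cells = 6165  → 28.4204
row 7: Σ corner-gray over 12 cells = 6873  → 31.6842
Σ rows: total corner-gray = 51652  → 238.1135 mm³


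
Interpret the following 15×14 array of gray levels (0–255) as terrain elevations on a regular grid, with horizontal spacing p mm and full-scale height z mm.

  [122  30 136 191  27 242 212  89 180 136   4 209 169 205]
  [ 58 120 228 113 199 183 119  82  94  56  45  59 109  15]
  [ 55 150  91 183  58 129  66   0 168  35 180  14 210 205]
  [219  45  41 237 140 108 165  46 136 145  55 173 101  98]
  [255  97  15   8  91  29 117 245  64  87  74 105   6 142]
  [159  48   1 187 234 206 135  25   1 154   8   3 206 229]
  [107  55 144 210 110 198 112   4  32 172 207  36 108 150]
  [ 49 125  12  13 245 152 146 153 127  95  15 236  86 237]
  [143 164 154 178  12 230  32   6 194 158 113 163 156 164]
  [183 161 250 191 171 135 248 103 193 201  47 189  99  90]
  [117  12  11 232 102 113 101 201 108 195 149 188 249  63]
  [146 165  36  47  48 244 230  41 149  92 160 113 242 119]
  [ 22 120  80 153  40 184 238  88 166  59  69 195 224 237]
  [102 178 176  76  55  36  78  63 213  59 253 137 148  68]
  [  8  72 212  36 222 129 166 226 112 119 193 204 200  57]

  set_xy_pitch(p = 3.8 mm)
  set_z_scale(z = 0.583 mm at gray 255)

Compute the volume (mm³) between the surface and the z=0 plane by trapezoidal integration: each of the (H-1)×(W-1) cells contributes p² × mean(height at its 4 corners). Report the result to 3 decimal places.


741.424

height_mm = gray/255 × 0.583; cell vol = 3.8² × mean(4 corners)
unit = 3.8² × 0.583 / (4×255) = 0.00825345 mm³ per gray-sum
row 0: Σ corner-gray over 13 cells = 6464  → 53.3503
row 1: Σ corner-gray over 13 cells = 5715  → 47.1685
row 2: Σ corner-gray over 13 cells = 5929  → 48.9347
row 3: Σ corner-gray over 13 cells = 5374  → 44.3540
row 4: Σ corner-gray over 13 cells = 5077  → 41.9028
row 5: Σ corner-gray over 13 cells = 5837  → 48.1754
row 6: Σ corner-gray over 13 cells = 6129  → 50.5854
row 7: Σ corner-gray over 13 cells = 6523  → 53.8373
row 8: Σ corner-gray over 13 cells = 7676  → 63.3535
row 9: Σ corner-gray over 13 cells = 7751  → 63.9725
row 10: Σ corner-gray over 13 cells = 6901  → 56.9571
row 11: Σ corner-gray over 13 cells = 6890  → 56.8663
row 12: Σ corner-gray over 13 cells = 6605  → 54.5140
row 13: Σ corner-gray over 13 cells = 6961  → 57.4523
Σ rows: total corner-gray = 89832  → 741.4240 mm³


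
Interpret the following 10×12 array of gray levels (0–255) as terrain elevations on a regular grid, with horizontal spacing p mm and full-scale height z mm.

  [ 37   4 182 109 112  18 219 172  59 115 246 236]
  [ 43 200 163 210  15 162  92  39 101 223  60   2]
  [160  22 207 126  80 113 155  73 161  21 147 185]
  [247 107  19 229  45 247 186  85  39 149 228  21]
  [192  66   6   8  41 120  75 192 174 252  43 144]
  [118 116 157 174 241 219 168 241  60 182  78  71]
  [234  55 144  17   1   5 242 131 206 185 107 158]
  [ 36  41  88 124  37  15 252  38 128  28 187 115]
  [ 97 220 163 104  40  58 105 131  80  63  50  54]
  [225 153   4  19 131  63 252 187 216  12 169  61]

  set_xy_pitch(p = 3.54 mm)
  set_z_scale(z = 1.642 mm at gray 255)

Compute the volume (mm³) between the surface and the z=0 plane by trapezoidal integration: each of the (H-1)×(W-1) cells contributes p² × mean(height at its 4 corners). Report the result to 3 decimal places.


940.989

height_mm = gray/255 × 1.642; cell vol = 3.54² × mean(4 corners)
unit = 3.54² × 1.642 / (4×255) = 0.0201734 mm³ per gray-sum
row 0: Σ corner-gray over 11 cells = 5320  → 107.3226
row 1: Σ corner-gray over 11 cells = 5130  → 103.4896
row 2: Σ corner-gray over 11 cells = 5491  → 110.7722
row 3: Σ corner-gray over 11 cells = 5226  → 105.4263
row 4: Σ corner-gray over 11 cells = 5751  → 116.0173
row 5: Σ corner-gray over 11 cells = 6039  → 121.8273
row 6: Σ corner-gray over 11 cells = 4605  → 92.8986
row 7: Σ corner-gray over 11 cells = 4206  → 84.8494
row 8: Σ corner-gray over 11 cells = 4877  → 98.3858
Σ rows: total corner-gray = 46645  → 940.9891 mm³


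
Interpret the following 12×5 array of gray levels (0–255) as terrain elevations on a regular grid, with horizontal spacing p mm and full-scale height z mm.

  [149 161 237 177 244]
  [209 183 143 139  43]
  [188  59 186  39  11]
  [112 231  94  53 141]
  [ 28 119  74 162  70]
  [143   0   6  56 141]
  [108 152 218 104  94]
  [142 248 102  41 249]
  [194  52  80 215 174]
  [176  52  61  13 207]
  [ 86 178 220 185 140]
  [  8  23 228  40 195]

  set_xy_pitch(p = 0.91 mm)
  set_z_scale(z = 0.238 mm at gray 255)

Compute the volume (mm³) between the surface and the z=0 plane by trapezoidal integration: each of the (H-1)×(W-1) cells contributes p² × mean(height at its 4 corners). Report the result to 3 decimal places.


height_mm = gray/255 × 0.238; cell vol = 0.91² × mean(4 corners)
unit = 0.91² × 0.238 / (4×255) = 0.000193223 mm³ per gray-sum
row 0: Σ corner-gray over 4 cells = 2725  → 0.5265
row 1: Σ corner-gray over 4 cells = 1949  → 0.3766
row 2: Σ corner-gray over 4 cells = 1776  → 0.3432
row 3: Σ corner-gray over 4 cells = 1817  → 0.3511
row 4: Σ corner-gray over 4 cells = 1216  → 0.2350
row 5: Σ corner-gray over 4 cells = 1558  → 0.3010
row 6: Σ corner-gray over 4 cells = 2323  → 0.4489
row 7: Σ corner-gray over 4 cells = 2235  → 0.4319
row 8: Σ corner-gray over 4 cells = 1697  → 0.3279
row 9: Σ corner-gray over 4 cells = 2027  → 0.3917
row 10: Σ corner-gray over 4 cells = 2177  → 0.4206
Σ rows: total corner-gray = 21500  → 4.1543 mm³

4.154


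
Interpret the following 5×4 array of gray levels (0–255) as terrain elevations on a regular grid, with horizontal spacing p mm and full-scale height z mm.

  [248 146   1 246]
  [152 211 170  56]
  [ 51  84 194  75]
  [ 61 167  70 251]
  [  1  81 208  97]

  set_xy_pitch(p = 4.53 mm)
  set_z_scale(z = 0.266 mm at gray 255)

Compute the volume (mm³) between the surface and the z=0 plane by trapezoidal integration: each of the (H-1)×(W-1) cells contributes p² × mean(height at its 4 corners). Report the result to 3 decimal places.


height_mm = gray/255 × 0.266; cell vol = 4.53² × mean(4 corners)
unit = 4.53² × 0.266 / (4×255) = 0.00535153 mm³ per gray-sum
row 0: Σ corner-gray over 3 cells = 1758  → 9.4080
row 1: Σ corner-gray over 3 cells = 1652  → 8.8407
row 2: Σ corner-gray over 3 cells = 1468  → 7.8560
row 3: Σ corner-gray over 3 cells = 1462  → 7.8239
Σ rows: total corner-gray = 6340  → 33.9287 mm³

33.929


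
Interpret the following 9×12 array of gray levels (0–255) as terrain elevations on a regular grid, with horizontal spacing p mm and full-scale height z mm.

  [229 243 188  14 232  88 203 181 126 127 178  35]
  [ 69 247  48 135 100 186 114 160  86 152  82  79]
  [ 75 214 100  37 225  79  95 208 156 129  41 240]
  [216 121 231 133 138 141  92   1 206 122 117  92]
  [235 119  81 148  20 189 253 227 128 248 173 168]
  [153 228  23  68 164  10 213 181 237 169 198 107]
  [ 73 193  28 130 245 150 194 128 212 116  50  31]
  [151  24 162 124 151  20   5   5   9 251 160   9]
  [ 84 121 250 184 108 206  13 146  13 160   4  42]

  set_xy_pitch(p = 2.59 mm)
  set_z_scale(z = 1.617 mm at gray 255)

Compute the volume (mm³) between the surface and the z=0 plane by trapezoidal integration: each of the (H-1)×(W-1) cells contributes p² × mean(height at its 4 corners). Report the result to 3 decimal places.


496.367

height_mm = gray/255 × 1.617; cell vol = 2.59² × mean(4 corners)
unit = 2.59² × 1.617 / (4×255) = 0.0106343 mm³ per gray-sum
row 0: Σ corner-gray over 11 cells = 6192  → 65.8477
row 1: Σ corner-gray over 11 cells = 5651  → 60.0945
row 2: Σ corner-gray over 11 cells = 5795  → 61.6258
row 3: Σ corner-gray over 11 cells = 6487  → 68.9848
row 4: Σ corner-gray over 11 cells = 6817  → 72.4941
row 5: Σ corner-gray over 11 cells = 6238  → 66.3368
row 6: Σ corner-gray over 11 cells = 4978  → 52.9376
row 7: Σ corner-gray over 11 cells = 4518  → 48.0458
Σ rows: total corner-gray = 46676  → 496.3671 mm³


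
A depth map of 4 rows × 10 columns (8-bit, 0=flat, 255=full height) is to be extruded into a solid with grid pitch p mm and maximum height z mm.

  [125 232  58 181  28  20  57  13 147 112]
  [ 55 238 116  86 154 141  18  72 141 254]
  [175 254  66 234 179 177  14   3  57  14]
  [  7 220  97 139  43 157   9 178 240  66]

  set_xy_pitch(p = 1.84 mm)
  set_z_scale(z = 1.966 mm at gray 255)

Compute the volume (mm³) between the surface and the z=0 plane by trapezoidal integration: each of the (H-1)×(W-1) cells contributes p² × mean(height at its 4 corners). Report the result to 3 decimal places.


83.162

height_mm = gray/255 × 1.966; cell vol = 1.84² × mean(4 corners)
unit = 1.84² × 1.966 / (4×255) = 0.00652558 mm³ per gray-sum
row 0: Σ corner-gray over 9 cells = 3950  → 25.7760
row 1: Σ corner-gray over 9 cells = 4398  → 28.6995
row 2: Σ corner-gray over 9 cells = 4396  → 28.6864
Σ rows: total corner-gray = 12744  → 83.1620 mm³


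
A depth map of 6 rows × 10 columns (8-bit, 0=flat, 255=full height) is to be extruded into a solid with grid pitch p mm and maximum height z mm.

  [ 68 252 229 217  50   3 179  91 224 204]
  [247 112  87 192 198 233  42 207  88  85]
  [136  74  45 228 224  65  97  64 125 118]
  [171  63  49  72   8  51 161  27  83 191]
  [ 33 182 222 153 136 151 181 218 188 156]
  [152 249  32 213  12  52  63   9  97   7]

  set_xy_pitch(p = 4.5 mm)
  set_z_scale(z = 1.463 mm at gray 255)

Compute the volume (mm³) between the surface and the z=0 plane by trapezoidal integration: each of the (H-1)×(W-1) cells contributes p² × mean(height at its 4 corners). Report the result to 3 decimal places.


height_mm = gray/255 × 1.463; cell vol = 4.5² × mean(4 corners)
unit = 4.5² × 1.463 / (4×255) = 0.0290449 mm³ per gray-sum
row 0: Σ corner-gray over 9 cells = 5412  → 157.1907
row 1: Σ corner-gray over 9 cells = 4748  → 137.9050
row 2: Σ corner-gray over 9 cells = 3488  → 101.3084
row 3: Σ corner-gray over 9 cells = 4441  → 128.9882
row 4: Σ corner-gray over 9 cells = 4664  → 135.4652
Σ rows: total corner-gray = 22753  → 660.8575 mm³

660.858


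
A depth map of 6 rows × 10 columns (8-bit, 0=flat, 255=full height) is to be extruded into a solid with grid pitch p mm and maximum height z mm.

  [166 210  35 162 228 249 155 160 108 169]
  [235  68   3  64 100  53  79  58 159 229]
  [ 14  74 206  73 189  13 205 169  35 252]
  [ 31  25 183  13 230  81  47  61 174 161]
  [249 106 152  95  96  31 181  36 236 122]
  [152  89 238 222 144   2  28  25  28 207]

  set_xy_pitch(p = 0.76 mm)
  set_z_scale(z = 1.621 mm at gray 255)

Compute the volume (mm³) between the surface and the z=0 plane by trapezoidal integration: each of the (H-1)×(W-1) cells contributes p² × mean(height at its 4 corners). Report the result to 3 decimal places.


18.933

height_mm = gray/255 × 1.621; cell vol = 0.76² × mean(4 corners)
unit = 0.76² × 1.621 / (4×255) = 0.000917931 mm³ per gray-sum
row 0: Σ corner-gray over 9 cells = 4581  → 4.2050
row 1: Σ corner-gray over 9 cells = 3826  → 3.5120
row 2: Σ corner-gray over 9 cells = 4014  → 3.6846
row 3: Σ corner-gray over 9 cells = 4057  → 3.7240
row 4: Σ corner-gray over 9 cells = 4148  → 3.8076
Σ rows: total corner-gray = 20626  → 18.9332 mm³


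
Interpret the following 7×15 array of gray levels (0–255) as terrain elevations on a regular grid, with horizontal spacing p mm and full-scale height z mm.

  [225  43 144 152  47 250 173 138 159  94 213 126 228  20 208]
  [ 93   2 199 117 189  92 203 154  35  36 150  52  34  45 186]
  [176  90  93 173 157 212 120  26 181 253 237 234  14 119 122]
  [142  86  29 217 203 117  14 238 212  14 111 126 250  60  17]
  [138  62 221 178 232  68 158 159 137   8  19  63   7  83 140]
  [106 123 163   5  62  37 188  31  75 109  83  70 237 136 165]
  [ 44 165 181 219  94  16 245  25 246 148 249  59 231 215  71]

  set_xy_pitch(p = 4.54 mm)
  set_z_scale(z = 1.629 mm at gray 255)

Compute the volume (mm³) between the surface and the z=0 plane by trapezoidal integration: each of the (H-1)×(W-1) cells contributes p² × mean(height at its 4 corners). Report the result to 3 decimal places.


height_mm = gray/255 × 1.629; cell vol = 4.54² × mean(4 corners)
unit = 4.54² × 1.629 / (4×255) = 0.0329179 mm³ per gray-sum
row 0: Σ corner-gray over 14 cells = 6902  → 227.1996
row 1: Σ corner-gray over 14 cells = 7011  → 230.7877
row 2: Σ corner-gray over 14 cells = 7629  → 251.1309
row 3: Σ corner-gray over 14 cells = 6581  → 216.6329
row 4: Σ corner-gray over 14 cells = 5977  → 196.7505
row 5: Σ corner-gray over 14 cells = 7210  → 237.3383
Σ rows: total corner-gray = 41310  → 1359.8400 mm³

1359.840


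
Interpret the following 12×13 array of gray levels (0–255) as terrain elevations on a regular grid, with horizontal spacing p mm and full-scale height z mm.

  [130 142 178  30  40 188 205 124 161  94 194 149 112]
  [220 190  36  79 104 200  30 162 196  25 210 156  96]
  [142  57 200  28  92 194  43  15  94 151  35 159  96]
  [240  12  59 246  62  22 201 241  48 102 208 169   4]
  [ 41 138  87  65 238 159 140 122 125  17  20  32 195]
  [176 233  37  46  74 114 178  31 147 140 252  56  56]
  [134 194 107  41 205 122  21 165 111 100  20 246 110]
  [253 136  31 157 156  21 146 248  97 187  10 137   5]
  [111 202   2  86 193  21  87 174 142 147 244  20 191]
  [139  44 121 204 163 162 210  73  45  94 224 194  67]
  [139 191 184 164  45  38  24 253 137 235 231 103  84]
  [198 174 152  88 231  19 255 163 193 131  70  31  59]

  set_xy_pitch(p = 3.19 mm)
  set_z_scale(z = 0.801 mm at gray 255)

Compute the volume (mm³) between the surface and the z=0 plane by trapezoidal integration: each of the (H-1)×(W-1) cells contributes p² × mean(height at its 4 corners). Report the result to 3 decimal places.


520.141

height_mm = gray/255 × 0.801; cell vol = 3.19² × mean(4 corners)
unit = 3.19² × 0.801 / (4×255) = 0.00799123 mm³ per gray-sum
row 0: Σ corner-gray over 12 cells = 6344  → 50.6964
row 1: Σ corner-gray over 12 cells = 5466  → 43.6801
row 2: Σ corner-gray over 12 cells = 5358  → 42.8170
row 3: Σ corner-gray over 12 cells = 5506  → 43.9997
row 4: Σ corner-gray over 12 cells = 5370  → 42.9129
row 5: Σ corner-gray over 12 cells = 5756  → 45.9975
row 6: Σ corner-gray over 12 cells = 5818  → 46.4930
row 7: Σ corner-gray over 12 cells = 5848  → 46.7327
row 8: Σ corner-gray over 12 cells = 6212  → 49.6415
row 9: Σ corner-gray over 12 cells = 6707  → 53.5972
row 10: Σ corner-gray over 12 cells = 6704  → 53.5732
Σ rows: total corner-gray = 65089  → 520.1413 mm³


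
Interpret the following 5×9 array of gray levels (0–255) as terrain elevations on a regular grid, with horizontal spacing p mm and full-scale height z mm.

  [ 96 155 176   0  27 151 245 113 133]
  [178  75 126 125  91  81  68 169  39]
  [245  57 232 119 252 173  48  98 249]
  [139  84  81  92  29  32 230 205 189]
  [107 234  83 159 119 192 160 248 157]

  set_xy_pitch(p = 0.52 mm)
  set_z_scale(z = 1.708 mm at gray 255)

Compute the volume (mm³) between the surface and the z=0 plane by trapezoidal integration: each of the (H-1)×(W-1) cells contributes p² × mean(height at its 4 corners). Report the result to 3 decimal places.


height_mm = gray/255 × 1.708; cell vol = 0.52² × mean(4 corners)
unit = 0.52² × 1.708 / (4×255) = 0.000452787 mm³ per gray-sum
row 0: Σ corner-gray over 8 cells = 3650  → 1.6527
row 1: Σ corner-gray over 8 cells = 4139  → 1.8741
row 2: Σ corner-gray over 8 cells = 4286  → 1.9406
row 3: Σ corner-gray over 8 cells = 4488  → 2.0321
Σ rows: total corner-gray = 16563  → 7.4995 mm³

7.500


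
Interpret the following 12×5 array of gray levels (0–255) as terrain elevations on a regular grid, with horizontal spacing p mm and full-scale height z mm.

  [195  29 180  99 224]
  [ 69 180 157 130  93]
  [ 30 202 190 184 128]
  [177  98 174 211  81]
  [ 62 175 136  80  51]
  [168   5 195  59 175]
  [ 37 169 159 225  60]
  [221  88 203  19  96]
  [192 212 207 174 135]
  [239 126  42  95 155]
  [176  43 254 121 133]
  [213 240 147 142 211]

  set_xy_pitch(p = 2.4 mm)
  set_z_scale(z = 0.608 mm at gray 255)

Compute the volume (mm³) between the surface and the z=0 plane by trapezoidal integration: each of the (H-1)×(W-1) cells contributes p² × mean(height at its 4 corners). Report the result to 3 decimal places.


height_mm = gray/255 × 0.608; cell vol = 2.4² × mean(4 corners)
unit = 2.4² × 0.608 / (4×255) = 0.00343341 mm³ per gray-sum
row 0: Σ corner-gray over 4 cells = 2131  → 7.3166
row 1: Σ corner-gray over 4 cells = 2406  → 8.2608
row 2: Σ corner-gray over 4 cells = 2534  → 8.7003
row 3: Σ corner-gray over 4 cells = 2119  → 7.2754
row 4: Σ corner-gray over 4 cells = 1756  → 6.0291
row 5: Σ corner-gray over 4 cells = 2064  → 7.0866
row 6: Σ corner-gray over 4 cells = 2140  → 7.3475
row 7: Σ corner-gray over 4 cells = 2450  → 8.4119
row 8: Σ corner-gray over 4 cells = 2433  → 8.3535
row 9: Σ corner-gray over 4 cells = 2065  → 7.0900
row 10: Σ corner-gray over 4 cells = 2627  → 9.0196
Σ rows: total corner-gray = 24725  → 84.8911 mm³

84.891


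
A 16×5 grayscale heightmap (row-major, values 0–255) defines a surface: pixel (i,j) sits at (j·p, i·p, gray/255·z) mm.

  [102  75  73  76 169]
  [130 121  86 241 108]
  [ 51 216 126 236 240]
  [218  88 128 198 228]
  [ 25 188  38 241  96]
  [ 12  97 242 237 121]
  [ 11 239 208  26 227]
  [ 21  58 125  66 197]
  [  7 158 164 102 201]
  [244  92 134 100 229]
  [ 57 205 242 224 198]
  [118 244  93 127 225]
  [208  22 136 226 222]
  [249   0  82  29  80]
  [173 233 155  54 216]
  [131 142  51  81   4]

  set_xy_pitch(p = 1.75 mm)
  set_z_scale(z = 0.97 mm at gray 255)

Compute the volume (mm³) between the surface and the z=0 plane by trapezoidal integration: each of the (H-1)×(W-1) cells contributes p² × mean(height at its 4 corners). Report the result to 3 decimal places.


98.246

height_mm = gray/255 × 0.97; cell vol = 1.75² × mean(4 corners)
unit = 1.75² × 0.97 / (4×255) = 0.00291238 mm³ per gray-sum
row 0: Σ corner-gray over 4 cells = 1853  → 5.3966
row 1: Σ corner-gray over 4 cells = 2581  → 7.5168
row 2: Σ corner-gray over 4 cells = 2721  → 7.9246
row 3: Σ corner-gray over 4 cells = 2329  → 6.7829
row 4: Σ corner-gray over 4 cells = 2340  → 6.8150
row 5: Σ corner-gray over 4 cells = 2469  → 7.1907
row 6: Σ corner-gray over 4 cells = 1900  → 5.5335
row 7: Σ corner-gray over 4 cells = 1772  → 5.1607
row 8: Σ corner-gray over 4 cells = 2181  → 6.3519
row 9: Σ corner-gray over 4 cells = 2722  → 7.9275
row 10: Σ corner-gray over 4 cells = 2868  → 8.3527
row 11: Σ corner-gray over 4 cells = 2469  → 7.1907
row 12: Σ corner-gray over 4 cells = 1749  → 5.0937
row 13: Σ corner-gray over 4 cells = 1824  → 5.3122
row 14: Σ corner-gray over 4 cells = 1956  → 5.6966
Σ rows: total corner-gray = 33734  → 98.2461 mm³


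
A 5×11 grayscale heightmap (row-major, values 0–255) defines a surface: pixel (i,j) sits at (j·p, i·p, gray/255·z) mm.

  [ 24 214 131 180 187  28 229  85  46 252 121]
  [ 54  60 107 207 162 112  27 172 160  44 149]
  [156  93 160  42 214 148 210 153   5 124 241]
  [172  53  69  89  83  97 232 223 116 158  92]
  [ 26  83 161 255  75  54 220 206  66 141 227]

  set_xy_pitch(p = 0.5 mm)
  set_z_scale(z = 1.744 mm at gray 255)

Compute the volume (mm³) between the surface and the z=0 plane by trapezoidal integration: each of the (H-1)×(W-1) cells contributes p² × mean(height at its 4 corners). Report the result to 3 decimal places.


height_mm = gray/255 × 1.744; cell vol = 0.5² × mean(4 corners)
unit = 0.5² × 1.744 / (4×255) = 0.000427451 mm³ per gray-sum
row 0: Σ corner-gray over 10 cells = 5154  → 2.2031
row 1: Σ corner-gray over 10 cells = 5000  → 2.1373
row 2: Σ corner-gray over 10 cells = 5199  → 2.2223
row 3: Σ corner-gray over 10 cells = 5279  → 2.2565
Σ rows: total corner-gray = 20632  → 8.8192 mm³

8.819


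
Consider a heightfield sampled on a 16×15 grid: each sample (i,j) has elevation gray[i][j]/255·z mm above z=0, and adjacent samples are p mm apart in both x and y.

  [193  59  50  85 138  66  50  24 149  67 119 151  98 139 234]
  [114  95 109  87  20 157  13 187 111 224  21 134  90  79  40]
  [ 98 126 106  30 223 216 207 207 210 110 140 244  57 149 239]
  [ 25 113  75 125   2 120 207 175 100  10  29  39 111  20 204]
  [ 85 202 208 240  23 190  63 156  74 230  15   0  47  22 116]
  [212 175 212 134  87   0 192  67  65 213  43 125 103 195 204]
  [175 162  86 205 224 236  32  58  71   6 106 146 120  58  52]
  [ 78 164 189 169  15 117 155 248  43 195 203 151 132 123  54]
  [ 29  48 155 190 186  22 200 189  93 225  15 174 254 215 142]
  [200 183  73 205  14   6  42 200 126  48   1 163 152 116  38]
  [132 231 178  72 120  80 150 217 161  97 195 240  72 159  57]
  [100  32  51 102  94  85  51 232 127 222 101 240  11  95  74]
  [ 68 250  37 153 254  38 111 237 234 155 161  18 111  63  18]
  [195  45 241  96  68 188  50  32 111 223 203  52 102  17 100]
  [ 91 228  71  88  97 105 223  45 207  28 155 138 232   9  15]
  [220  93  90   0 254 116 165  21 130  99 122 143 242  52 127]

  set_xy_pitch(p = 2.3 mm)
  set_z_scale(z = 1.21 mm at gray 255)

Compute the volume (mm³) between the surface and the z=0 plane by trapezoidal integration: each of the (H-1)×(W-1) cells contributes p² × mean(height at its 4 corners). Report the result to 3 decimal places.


height_mm = gray/255 × 1.21; cell vol = 2.3² × mean(4 corners)
unit = 2.3² × 1.21 / (4×255) = 0.00627539 mm³ per gray-sum
row 0: Σ corner-gray over 14 cells = 5625  → 35.2991
row 1: Σ corner-gray over 14 cells = 7195  → 45.1514
row 2: Σ corner-gray over 14 cells = 6868  → 43.0994
row 3: Σ corner-gray over 14 cells = 5622  → 35.2803
row 4: Σ corner-gray over 14 cells = 6779  → 42.5409
row 5: Σ corner-gray over 14 cells = 6885  → 43.2061
row 6: Σ corner-gray over 14 cells = 7187  → 45.1012
row 7: Σ corner-gray over 14 cells = 8043  → 50.4730
row 8: Σ corner-gray over 14 cells = 6999  → 43.9215
row 9: Σ corner-gray over 14 cells = 7029  → 44.1097
row 10: Σ corner-gray over 14 cells = 7193  → 45.1389
row 11: Σ corner-gray over 14 cells = 6790  → 42.6099
row 12: Σ corner-gray over 14 cells = 6881  → 43.1810
row 13: Σ corner-gray over 14 cells = 6509  → 40.8465
row 14: Σ corner-gray over 14 cells = 6759  → 42.4154
Σ rows: total corner-gray = 102364  → 642.3742 mm³

642.374


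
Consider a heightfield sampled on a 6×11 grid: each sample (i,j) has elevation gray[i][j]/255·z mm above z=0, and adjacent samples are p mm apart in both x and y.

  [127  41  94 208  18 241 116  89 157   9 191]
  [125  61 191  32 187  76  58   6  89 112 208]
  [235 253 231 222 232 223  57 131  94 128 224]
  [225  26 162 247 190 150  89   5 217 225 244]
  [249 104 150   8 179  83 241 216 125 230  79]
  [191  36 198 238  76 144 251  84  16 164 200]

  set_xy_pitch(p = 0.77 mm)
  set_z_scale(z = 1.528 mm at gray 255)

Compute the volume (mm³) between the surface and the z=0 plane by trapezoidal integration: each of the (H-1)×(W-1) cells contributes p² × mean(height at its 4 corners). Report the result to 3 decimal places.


25.195

height_mm = gray/255 × 1.528; cell vol = 0.77² × mean(4 corners)
unit = 0.77² × 1.528 / (4×255) = 0.000888187 mm³ per gray-sum
row 0: Σ corner-gray over 10 cells = 4221  → 3.7490
row 1: Σ corner-gray over 10 cells = 5558  → 4.9365
row 2: Σ corner-gray over 10 cells = 6692  → 5.9438
row 3: Σ corner-gray over 10 cells = 6091  → 5.4099
row 4: Σ corner-gray over 10 cells = 5805  → 5.1559
Σ rows: total corner-gray = 28367  → 25.1952 mm³


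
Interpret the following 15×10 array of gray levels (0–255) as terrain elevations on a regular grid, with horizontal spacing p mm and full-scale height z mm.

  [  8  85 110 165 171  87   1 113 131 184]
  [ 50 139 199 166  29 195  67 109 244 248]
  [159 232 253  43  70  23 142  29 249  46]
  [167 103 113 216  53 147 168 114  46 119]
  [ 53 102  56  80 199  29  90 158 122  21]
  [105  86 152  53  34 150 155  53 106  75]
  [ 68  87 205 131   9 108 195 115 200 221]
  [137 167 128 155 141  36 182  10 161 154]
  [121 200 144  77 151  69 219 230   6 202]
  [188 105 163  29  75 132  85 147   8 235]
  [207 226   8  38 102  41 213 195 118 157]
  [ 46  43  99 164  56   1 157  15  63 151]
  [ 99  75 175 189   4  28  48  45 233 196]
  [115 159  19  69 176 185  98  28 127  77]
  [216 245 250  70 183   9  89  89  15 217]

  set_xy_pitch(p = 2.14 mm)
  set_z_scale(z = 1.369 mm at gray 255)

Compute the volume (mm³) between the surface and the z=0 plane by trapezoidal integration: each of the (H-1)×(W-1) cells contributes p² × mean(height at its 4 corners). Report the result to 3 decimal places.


359.259

height_mm = gray/255 × 1.369; cell vol = 2.14² × mean(4 corners)
unit = 2.14² × 1.369 / (4×255) = 0.00614654 mm³ per gray-sum
row 0: Σ corner-gray over 9 cells = 4512  → 27.7332
row 1: Σ corner-gray over 9 cells = 4881  → 30.0013
row 2: Σ corner-gray over 9 cells = 4493  → 27.6164
row 3: Σ corner-gray over 9 cells = 3952  → 24.2911
row 4: Σ corner-gray over 9 cells = 3504  → 21.5375
row 5: Σ corner-gray over 9 cells = 4147  → 25.4897
row 6: Σ corner-gray over 9 cells = 4640  → 28.5200
row 7: Σ corner-gray over 9 cells = 4766  → 29.2944
row 8: Σ corner-gray over 9 cells = 4426  → 27.2046
row 9: Σ corner-gray over 9 cells = 4157  → 25.5512
row 10: Σ corner-gray over 9 cells = 3639  → 22.3673
row 11: Σ corner-gray over 9 cells = 3282  → 20.1729
row 12: Σ corner-gray over 9 cells = 3803  → 23.3753
row 13: Σ corner-gray over 9 cells = 4247  → 26.1044
Σ rows: total corner-gray = 58449  → 359.2592 mm³


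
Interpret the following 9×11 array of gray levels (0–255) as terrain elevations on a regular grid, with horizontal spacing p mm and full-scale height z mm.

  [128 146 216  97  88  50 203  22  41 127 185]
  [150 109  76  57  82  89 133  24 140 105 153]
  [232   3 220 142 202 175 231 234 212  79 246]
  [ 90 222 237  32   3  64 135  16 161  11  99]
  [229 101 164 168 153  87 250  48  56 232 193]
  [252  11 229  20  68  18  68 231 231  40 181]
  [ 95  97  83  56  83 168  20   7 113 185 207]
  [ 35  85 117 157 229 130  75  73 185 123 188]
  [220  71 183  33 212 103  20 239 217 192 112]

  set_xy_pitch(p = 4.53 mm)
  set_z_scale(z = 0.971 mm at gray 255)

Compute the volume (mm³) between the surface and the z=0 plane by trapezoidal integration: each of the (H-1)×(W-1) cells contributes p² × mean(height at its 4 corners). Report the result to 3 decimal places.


767.436

height_mm = gray/255 × 0.971; cell vol = 4.53² × mean(4 corners)
unit = 4.53² × 0.971 / (4×255) = 0.0195351 mm³ per gray-sum
row 0: Σ corner-gray over 10 cells = 4226  → 82.5553
row 1: Σ corner-gray over 10 cells = 5407  → 105.6262
row 2: Σ corner-gray over 10 cells = 5425  → 105.9779
row 3: Σ corner-gray over 10 cells = 4891  → 95.5461
row 4: Σ corner-gray over 10 cells = 5205  → 101.6802
row 5: Σ corner-gray over 10 cells = 4191  → 81.8716
row 6: Σ corner-gray over 10 cells = 4497  → 87.8493
row 7: Σ corner-gray over 10 cells = 5443  → 106.3295
Σ rows: total corner-gray = 39285  → 767.4361 mm³


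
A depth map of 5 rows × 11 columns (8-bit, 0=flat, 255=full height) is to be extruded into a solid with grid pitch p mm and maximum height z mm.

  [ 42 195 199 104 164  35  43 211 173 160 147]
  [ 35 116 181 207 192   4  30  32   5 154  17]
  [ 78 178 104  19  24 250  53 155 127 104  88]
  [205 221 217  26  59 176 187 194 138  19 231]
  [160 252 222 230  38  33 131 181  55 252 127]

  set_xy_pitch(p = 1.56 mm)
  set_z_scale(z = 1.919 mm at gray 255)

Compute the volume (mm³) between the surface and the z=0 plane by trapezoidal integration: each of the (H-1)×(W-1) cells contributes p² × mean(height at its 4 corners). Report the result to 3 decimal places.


90.783

height_mm = gray/255 × 1.919; cell vol = 1.56² × mean(4 corners)
unit = 1.56² × 1.919 / (4×255) = 0.00457851 mm³ per gray-sum
row 0: Σ corner-gray over 10 cells = 4651  → 21.2946
row 1: Σ corner-gray over 10 cells = 4088  → 18.7169
row 2: Σ corner-gray over 10 cells = 5104  → 23.3687
row 3: Σ corner-gray over 10 cells = 5985  → 27.4024
Σ rows: total corner-gray = 19828  → 90.7827 mm³


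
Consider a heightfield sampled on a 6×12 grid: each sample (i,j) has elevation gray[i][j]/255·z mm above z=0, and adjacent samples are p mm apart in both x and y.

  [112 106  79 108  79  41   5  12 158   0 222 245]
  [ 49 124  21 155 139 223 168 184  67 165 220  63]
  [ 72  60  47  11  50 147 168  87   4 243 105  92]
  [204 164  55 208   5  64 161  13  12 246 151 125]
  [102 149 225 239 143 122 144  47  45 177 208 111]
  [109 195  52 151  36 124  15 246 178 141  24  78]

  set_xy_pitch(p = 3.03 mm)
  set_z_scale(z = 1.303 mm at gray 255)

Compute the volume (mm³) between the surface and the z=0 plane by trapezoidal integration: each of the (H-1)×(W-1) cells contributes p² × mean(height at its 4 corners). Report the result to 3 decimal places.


height_mm = gray/255 × 1.303; cell vol = 3.03² × mean(4 corners)
unit = 3.03² × 1.303 / (4×255) = 0.0117281 mm³ per gray-sum
row 0: Σ corner-gray over 11 cells = 5021  → 58.8870
row 1: Σ corner-gray over 11 cells = 5052  → 59.2506
row 2: Σ corner-gray over 11 cells = 4495  → 52.7180
row 3: Σ corner-gray over 11 cells = 5698  → 66.8270
row 4: Σ corner-gray over 11 cells = 5722  → 67.1085
Σ rows: total corner-gray = 25988  → 304.7912 mm³

304.791


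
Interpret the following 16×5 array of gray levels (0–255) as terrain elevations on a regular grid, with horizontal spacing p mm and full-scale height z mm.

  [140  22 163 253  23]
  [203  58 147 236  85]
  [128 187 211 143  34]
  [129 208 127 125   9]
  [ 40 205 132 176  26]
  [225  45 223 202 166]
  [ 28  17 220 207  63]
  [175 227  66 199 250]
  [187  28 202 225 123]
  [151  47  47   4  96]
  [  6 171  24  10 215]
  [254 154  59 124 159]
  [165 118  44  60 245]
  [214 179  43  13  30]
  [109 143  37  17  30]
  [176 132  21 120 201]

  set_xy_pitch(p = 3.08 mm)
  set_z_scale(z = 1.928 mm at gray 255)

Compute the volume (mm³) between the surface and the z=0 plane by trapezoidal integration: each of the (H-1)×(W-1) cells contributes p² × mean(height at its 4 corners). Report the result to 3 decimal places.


528.826

height_mm = gray/255 × 1.928; cell vol = 3.08² × mean(4 corners)
unit = 3.08² × 1.928 / (4×255) = 0.0179312 mm³ per gray-sum
row 0: Σ corner-gray over 4 cells = 2209  → 39.6099
row 1: Σ corner-gray over 4 cells = 2414  → 43.2858
row 2: Σ corner-gray over 4 cells = 2302  → 41.2775
row 3: Σ corner-gray over 4 cells = 2150  → 38.5520
row 4: Σ corner-gray over 4 cells = 2423  → 43.4472
row 5: Σ corner-gray over 4 cells = 2310  → 41.4210
row 6: Σ corner-gray over 4 cells = 2388  → 42.8196
row 7: Σ corner-gray over 4 cells = 2629  → 47.1410
row 8: Σ corner-gray over 4 cells = 1663  → 29.8195
row 9: Σ corner-gray over 4 cells = 1074  → 19.2581
row 10: Σ corner-gray over 4 cells = 1718  → 30.8057
row 11: Σ corner-gray over 4 cells = 1941  → 34.8044
row 12: Σ corner-gray over 4 cells = 1568  → 28.1161
row 13: Σ corner-gray over 4 cells = 1247  → 22.3602
row 14: Σ corner-gray over 4 cells = 1456  → 26.1078
Σ rows: total corner-gray = 29492  → 528.8257 mm³
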